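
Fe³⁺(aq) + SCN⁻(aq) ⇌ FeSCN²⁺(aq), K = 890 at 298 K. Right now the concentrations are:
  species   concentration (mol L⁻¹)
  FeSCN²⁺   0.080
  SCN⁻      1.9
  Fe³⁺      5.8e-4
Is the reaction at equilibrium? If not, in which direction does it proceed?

forward (toward products)

Q = [FeSCN²⁺] / ([Fe³⁺]·[SCN⁻]) = (0.080) / ((5.8e-4)·(1.9)) = 73
Q = 73 < K = 890, so the forward reaction proceeds.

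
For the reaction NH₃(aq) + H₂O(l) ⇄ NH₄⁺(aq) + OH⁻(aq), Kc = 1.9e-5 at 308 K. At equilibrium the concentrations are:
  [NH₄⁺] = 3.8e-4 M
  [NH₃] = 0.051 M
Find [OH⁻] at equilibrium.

[OH⁻] = 0.0025 M

(H₂O is a pure liquid — omitted from Kc.)
At equilibrium, Kc = [NH₄⁺]·[OH⁻] / [NH₃] = 1.9e-5.
(3.8e-4)·([OH⁻]) / (0.051) = 1.9e-5
[OH⁻] = 0.00255 = 0.0025 M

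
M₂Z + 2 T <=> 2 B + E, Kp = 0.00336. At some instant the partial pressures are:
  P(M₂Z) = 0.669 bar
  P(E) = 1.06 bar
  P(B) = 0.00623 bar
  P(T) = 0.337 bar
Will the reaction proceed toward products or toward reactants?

toward products

Qp = P(B)²·P(E) / (P(M₂Z)·P(T)²) = (0.00623)²·(1.06) / ((0.669)·(0.337)²) = 5.41×10⁻⁴
Qp = 5.41×10⁻⁴ < Kp = 0.00336, so the forward reaction proceeds.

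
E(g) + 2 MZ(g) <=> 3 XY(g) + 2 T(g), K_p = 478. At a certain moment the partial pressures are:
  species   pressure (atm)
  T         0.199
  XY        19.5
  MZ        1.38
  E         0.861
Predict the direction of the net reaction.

toward products

Q_p = P(XY)³·P(T)² / (P(E)·P(MZ)²) = (19.5)³·(0.199)² / ((0.861)·(1.38)²) = 179
Q_p = 179 < K_p = 478, so the forward reaction proceeds.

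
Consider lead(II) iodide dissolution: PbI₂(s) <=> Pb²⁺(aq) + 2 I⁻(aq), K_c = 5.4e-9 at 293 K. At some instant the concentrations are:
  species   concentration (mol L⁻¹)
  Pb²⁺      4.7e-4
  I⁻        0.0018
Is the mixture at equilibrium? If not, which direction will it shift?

no; Q < K, reaction proceeds forward

(PbI₂ is a pure solid — omitted from Q_c.)
Q_c = [Pb²⁺]·[I⁻]² = (4.7e-4)·(0.0018)² = 1.5e-9
Q_c = 1.5e-9 < K_c = 5.4e-9: net forward reaction.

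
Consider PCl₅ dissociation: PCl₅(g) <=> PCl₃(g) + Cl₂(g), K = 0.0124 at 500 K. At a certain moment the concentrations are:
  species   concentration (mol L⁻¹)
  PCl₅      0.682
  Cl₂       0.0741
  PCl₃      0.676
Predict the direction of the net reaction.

in the reverse direction

Q = [PCl₃]·[Cl₂] / [PCl₅] = (0.676)·(0.0741) / (0.682) = 0.0734
Q = 0.0734 > K = 0.0124, so the reverse reaction proceeds.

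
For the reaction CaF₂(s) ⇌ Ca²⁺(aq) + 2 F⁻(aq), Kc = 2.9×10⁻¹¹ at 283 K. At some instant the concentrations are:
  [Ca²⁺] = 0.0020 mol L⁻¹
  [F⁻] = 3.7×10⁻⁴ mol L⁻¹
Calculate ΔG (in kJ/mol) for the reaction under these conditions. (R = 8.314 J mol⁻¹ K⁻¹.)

(CaF₂ is a pure solid — omitted from Qc.)
Qc = [Ca²⁺]·[F⁻]² = (0.0020)·(3.7×10⁻⁴)² = 2.74×10⁻¹⁰
ΔG = RT ln(Qc/Kc) = (8.314 J mol⁻¹ K⁻¹)(283 K) × ln(2.74×10⁻¹⁰/2.9×10⁻¹¹)
   = (2.353 kJ/mol)(2.246) = 5.28 kJ/mol
ΔG > 0, so the forward reaction is non-spontaneous (proceeds in reverse).

ΔG = 5.28 kJ/mol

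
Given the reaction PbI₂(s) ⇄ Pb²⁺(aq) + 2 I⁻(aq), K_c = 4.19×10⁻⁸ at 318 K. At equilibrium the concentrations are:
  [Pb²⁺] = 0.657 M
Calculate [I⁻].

(PbI₂ is a pure solid — omitted from K_c.)
At equilibrium, K_c = [Pb²⁺]·[I⁻]² = 4.19×10⁻⁸.
(0.657)·([I⁻])² = 4.19×10⁻⁸
[I⁻]² = 6.38×10⁻⁸ ⇒ [I⁻] = 2.53×10⁻⁴ M

[I⁻] = 2.53×10⁻⁴ M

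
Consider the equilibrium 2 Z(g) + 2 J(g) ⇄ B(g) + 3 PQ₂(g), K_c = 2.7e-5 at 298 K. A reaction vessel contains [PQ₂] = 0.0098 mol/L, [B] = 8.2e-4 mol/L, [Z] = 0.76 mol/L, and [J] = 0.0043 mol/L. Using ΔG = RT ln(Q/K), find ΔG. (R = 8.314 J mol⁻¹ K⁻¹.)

Q_c = [B]·[PQ₂]³ / ([Z]²·[J]²) = (8.2e-4)·(0.0098)³ / ((0.76)²·(0.0043)²) = 7.23e-5
ΔG = RT ln(Q_c/K_c) = (8.314 J mol⁻¹ K⁻¹)(298 K) × ln(7.23e-5/2.7e-5)
   = (2.478 kJ/mol)(0.9850) = 2.44 kJ/mol
ΔG > 0, so the forward reaction is non-spontaneous (proceeds in reverse).

ΔG = 2.44 kJ/mol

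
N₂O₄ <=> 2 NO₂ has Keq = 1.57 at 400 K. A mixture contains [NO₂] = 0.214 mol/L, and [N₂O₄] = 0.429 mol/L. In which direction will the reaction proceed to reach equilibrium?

Q = [NO₂]² / [N₂O₄] = (0.214)² / (0.429) = 0.107
Q = 0.107 < Keq = 1.57, so the forward reaction proceeds.

in the forward direction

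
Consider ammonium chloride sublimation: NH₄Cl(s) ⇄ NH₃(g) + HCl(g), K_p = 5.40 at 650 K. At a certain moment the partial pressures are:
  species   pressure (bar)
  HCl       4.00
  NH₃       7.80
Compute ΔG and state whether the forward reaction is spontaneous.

(NH₄Cl is a pure solid — omitted from Q_p.)
Q_p = P(NH₃)·P(HCl) = (7.80)·(4.00) = 31.2
ΔG = RT ln(Q_p/K_p) = (8.314 J mol⁻¹ K⁻¹)(650 K) × ln(31.2/5.40)
   = (5.404 kJ/mol)(1.754) = 9.48 kJ/mol
ΔG > 0, so the forward reaction is non-spontaneous (proceeds in reverse).

ΔG = 9.48 kJ/mol; the forward reaction is non-spontaneous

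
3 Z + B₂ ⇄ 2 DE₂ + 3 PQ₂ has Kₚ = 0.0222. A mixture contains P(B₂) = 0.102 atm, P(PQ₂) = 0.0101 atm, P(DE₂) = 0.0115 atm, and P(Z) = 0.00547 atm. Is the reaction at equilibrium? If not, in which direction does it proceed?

Qₚ = P(DE₂)²·P(PQ₂)³ / (P(Z)³·P(B₂)) = (0.0115)²·(0.0101)³ / ((0.00547)³·(0.102)) = 0.00816
Qₚ = 0.00816 < Kₚ = 0.0222, so the forward reaction proceeds.

to the right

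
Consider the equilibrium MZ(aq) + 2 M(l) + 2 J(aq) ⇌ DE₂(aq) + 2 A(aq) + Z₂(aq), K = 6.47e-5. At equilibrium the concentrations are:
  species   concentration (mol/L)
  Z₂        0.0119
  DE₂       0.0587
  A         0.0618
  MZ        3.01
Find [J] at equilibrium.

[J] = 0.117 mol/L

(M is a pure liquid — omitted from K.)
At equilibrium, K = [DE₂]·[A]²·[Z₂] / ([MZ]·[J]²) = 6.47e-5.
(0.0587)·(0.0618)²·(0.0119) / ((3.01)·([J])²) = 6.47e-5
[J]² = 0.0137 ⇒ [J] = 0.117 mol/L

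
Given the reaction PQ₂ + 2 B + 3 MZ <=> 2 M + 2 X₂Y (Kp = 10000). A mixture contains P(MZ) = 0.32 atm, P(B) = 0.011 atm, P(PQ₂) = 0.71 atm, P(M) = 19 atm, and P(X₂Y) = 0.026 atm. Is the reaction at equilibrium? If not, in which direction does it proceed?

Qp = P(M)²·P(X₂Y)² / (P(PQ₂)·P(B)²·P(MZ)³) = (19)²·(0.026)² / ((0.71)·(0.011)²·(0.32)³) = 87000
Qp = 87000 > Kp = 10000, so the reverse reaction proceeds.

reverse (toward reactants)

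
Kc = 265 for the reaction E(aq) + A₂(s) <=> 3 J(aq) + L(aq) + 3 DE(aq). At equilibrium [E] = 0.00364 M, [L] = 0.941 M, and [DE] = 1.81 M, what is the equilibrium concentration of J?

[J] = 0.557 M

(A₂ is a pure solid — omitted from Kc.)
At equilibrium, Kc = [J]³·[L]·[DE]³ / [E] = 265.
([J])³·(0.941)·(1.81)³ / (0.00364) = 265
[J]³ = 0.173 ⇒ [J] = 0.557 M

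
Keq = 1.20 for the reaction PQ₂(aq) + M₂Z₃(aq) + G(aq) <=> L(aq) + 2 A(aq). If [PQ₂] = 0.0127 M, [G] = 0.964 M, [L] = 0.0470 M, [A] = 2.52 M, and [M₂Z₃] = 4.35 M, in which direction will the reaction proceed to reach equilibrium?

to the left

Q = [L]·[A]² / ([PQ₂]·[M₂Z₃]·[G]) = (0.0470)·(2.52)² / ((0.0127)·(4.35)·(0.964)) = 5.60
Q = 5.60 > Keq = 1.20, so the reverse reaction proceeds.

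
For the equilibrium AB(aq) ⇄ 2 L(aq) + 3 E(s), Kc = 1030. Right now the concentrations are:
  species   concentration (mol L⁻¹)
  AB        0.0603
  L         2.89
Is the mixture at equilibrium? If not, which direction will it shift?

no; Q < K, reaction proceeds forward

(E is a pure solid — omitted from Qc.)
Qc = [L]² / [AB] = (2.89)² / (0.0603) = 139
Qc = 139 < Kc = 1030: net forward reaction.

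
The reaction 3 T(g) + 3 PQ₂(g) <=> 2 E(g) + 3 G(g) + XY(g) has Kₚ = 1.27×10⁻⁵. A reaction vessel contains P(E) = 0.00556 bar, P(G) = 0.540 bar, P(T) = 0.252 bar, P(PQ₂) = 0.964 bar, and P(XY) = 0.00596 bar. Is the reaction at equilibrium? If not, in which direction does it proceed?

in the forward direction

Qₚ = P(E)²·P(G)³·P(XY) / (P(T)³·P(PQ₂)³) = (0.00556)²·(0.540)³·(0.00596) / ((0.252)³·(0.964)³) = 2.02×10⁻⁶
Qₚ = 2.02×10⁻⁶ < Kₚ = 1.27×10⁻⁵, so the forward reaction proceeds.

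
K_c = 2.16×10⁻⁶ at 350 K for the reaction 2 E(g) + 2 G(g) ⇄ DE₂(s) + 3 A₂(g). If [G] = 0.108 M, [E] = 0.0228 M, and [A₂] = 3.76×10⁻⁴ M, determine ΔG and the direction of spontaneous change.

(DE₂ is a pure solid — omitted from Q_c.)
Q_c = [A₂]³ / ([E]²·[G]²) = (3.76×10⁻⁴)³ / ((0.0228)²·(0.108)²) = 8.77×10⁻⁶
ΔG = RT ln(Q_c/K_c) = (8.314 J mol⁻¹ K⁻¹)(350 K) × ln(8.77×10⁻⁶/2.16×10⁻⁶)
   = (2.910 kJ/mol)(1.401) = 4.08 kJ/mol
ΔG > 0, so the forward reaction is non-spontaneous (proceeds in reverse).

ΔG = 4.08 kJ/mol; the forward reaction is non-spontaneous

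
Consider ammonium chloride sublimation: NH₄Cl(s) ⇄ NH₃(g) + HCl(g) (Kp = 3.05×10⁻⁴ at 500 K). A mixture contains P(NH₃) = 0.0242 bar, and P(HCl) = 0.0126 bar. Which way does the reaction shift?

(NH₄Cl is a pure solid — omitted from Qp.)
Qp = P(NH₃)·P(HCl) = (0.0242)·(0.0126) = 3.05×10⁻⁴
Qp = 3.05×10⁻⁴ = Kp, so the system is already at equilibrium.

neither direction; the system is at equilibrium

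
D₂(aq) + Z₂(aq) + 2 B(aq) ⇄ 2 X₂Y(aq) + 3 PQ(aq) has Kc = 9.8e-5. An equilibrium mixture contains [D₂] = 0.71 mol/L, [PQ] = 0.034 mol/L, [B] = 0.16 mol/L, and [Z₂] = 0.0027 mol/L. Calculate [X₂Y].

At equilibrium, Kc = [X₂Y]²·[PQ]³ / ([D₂]·[Z₂]·[B]²) = 9.8e-5.
([X₂Y])²·(0.034)³ / ((0.71)·(0.0027)·(0.16)²) = 9.8e-5
[X₂Y]² = 1.22e-4 ⇒ [X₂Y] = 0.011 mol/L

[X₂Y] = 0.011 mol/L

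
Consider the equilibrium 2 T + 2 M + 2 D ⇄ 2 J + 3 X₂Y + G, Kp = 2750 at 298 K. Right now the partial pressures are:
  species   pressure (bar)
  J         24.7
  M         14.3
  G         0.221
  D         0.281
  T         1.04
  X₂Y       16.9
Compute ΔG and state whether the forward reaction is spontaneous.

Qp = P(J)²·P(X₂Y)³·P(G) / (P(T)²·P(M)²·P(D)²) = (24.7)²·(16.9)³·(0.221) / ((1.04)²·(14.3)²·(0.281)²) = 37300
ΔG = RT ln(Qp/Kp) = (8.314 J mol⁻¹ K⁻¹)(298 K) × ln(37300/2750)
   = (2.478 kJ/mol)(2.607) = 6.46 kJ/mol
ΔG > 0, so the forward reaction is non-spontaneous (proceeds in reverse).

ΔG = 6.46 kJ/mol; the forward reaction is non-spontaneous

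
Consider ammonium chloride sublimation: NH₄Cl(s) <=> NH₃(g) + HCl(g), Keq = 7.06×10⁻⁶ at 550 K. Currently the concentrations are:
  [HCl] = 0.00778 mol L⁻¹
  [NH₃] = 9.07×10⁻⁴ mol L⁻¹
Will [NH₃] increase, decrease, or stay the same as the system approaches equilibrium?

(NH₄Cl is a pure solid — omitted from Q.)
Q = [NH₃]·[HCl] = (9.07×10⁻⁴)·(0.00778) = 7.06×10⁻⁶
Q = 7.06×10⁻⁶ = Keq; the system is at equilibrium.

stay the same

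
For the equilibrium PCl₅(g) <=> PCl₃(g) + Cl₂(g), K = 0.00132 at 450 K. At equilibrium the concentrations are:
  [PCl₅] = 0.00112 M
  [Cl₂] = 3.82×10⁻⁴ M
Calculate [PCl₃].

At equilibrium, K = [PCl₃]·[Cl₂] / [PCl₅] = 0.00132.
([PCl₃])·(3.82×10⁻⁴) / (0.00112) = 0.00132
[PCl₃] = 0.00387 M

[PCl₃] = 0.00387 M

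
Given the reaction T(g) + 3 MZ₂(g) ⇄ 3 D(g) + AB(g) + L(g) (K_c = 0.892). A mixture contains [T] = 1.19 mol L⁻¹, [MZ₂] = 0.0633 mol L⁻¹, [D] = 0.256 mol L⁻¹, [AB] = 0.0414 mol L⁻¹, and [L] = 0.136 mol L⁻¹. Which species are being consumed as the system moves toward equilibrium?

Q_c = [D]³·[AB]·[L] / ([T]·[MZ₂]³) = (0.256)³·(0.0414)·(0.136) / ((1.19)·(0.0633)³) = 0.313
Q_c = 0.313 < K_c = 0.892: net forward reaction.

T, MZ₂ (reactants)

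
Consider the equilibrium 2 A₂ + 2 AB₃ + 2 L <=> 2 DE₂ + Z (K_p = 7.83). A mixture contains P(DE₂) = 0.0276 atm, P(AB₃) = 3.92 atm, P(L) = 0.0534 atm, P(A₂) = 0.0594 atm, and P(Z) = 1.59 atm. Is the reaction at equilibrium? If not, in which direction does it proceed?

no net change (already at equilibrium)

Q_p = P(DE₂)²·P(Z) / (P(A₂)²·P(AB₃)²·P(L)²) = (0.0276)²·(1.59) / ((0.0594)²·(3.92)²·(0.0534)²) = 7.83
Q_p = 7.83 = K_p, so the system is already at equilibrium.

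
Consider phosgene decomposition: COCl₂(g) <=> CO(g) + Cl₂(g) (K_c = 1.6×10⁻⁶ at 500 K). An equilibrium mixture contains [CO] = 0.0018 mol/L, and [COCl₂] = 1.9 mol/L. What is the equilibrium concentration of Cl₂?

[Cl₂] = 0.0017 mol/L

At equilibrium, K_c = [CO]·[Cl₂] / [COCl₂] = 1.6×10⁻⁶.
(0.0018)·([Cl₂]) / (1.9) = 1.6×10⁻⁶
[Cl₂] = 0.00169 = 0.0017 mol/L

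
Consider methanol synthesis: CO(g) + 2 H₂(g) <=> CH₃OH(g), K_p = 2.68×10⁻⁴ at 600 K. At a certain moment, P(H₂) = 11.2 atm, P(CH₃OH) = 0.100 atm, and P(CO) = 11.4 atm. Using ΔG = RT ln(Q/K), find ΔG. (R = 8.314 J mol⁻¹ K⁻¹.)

Q_p = P(CH₃OH) / (P(CO)·P(H₂)²) = (0.100) / ((11.4)·(11.2)²) = 6.99×10⁻⁵
ΔG = RT ln(Q_p/K_p) = (8.314 J mol⁻¹ K⁻¹)(600 K) × ln(6.99×10⁻⁵/2.68×10⁻⁴)
   = (4.988 kJ/mol)(-1.344) = -6.70 kJ/mol
ΔG < 0, so the forward reaction is spontaneous (proceeds forward).

ΔG = -6.70 kJ/mol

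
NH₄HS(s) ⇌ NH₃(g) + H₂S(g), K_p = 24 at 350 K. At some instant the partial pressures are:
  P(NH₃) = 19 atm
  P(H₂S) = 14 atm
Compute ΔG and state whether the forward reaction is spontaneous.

ΔG = 7.00 kJ/mol; the forward reaction is non-spontaneous

(NH₄HS is a pure solid — omitted from Q_p.)
Q_p = P(NH₃)·P(H₂S) = (19)·(14) = 266
ΔG = RT ln(Q_p/K_p) = (8.314 J mol⁻¹ K⁻¹)(350 K) × ln(266/24)
   = (2.910 kJ/mol)(2.405) = 7.00 kJ/mol
ΔG > 0, so the forward reaction is non-spontaneous (proceeds in reverse).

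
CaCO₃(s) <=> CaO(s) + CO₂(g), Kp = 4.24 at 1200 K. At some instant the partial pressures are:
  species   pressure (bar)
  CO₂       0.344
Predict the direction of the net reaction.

(CaCO₃, CaO are pure solids — omitted from Qp.)
Qp = P(CO₂) = 0.344
Qp = 0.344 < Kp = 4.24, so the forward reaction proceeds.

to the right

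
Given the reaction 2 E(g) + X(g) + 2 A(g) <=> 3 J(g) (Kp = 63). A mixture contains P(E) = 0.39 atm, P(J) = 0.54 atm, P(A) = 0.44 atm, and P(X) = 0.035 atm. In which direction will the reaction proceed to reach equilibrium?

Qp = P(J)³ / (P(E)²·P(X)·P(A)²) = (0.54)³ / ((0.39)²·(0.035)·(0.44)²) = 150
Qp = 150 > Kp = 63, so the reverse reaction proceeds.

in the reverse direction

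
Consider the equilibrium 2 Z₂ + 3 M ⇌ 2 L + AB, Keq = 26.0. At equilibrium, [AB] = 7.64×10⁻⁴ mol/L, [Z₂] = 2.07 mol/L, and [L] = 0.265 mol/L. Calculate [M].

[M] = 0.00784 mol/L

At equilibrium, Keq = [L]²·[AB] / ([Z₂]²·[M]³) = 26.0.
(0.265)²·(7.64×10⁻⁴) / ((2.07)²·([M])³) = 26.0
[M]³ = 4.82×10⁻⁷ ⇒ [M] = 0.00784 mol/L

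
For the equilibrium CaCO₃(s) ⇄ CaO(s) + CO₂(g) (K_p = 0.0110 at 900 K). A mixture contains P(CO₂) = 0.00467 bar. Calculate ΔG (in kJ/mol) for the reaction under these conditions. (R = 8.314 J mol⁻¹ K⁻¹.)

(CaCO₃, CaO are pure solids — omitted from Q_p.)
Q_p = P(CO₂) = 0.00467
ΔG = RT ln(Q_p/K_p) = (8.314 J mol⁻¹ K⁻¹)(900 K) × ln(0.00467/0.0110)
   = (7.483 kJ/mol)(-0.8567) = -6.41 kJ/mol
ΔG < 0, so the forward reaction is spontaneous (proceeds forward).

ΔG = -6.41 kJ/mol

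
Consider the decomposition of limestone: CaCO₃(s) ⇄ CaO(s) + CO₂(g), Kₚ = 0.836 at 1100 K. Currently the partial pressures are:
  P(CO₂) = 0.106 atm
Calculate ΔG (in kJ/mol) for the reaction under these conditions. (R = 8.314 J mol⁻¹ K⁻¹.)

ΔG = -18.9 kJ/mol

(CaCO₃, CaO are pure solids — omitted from Qₚ.)
Qₚ = P(CO₂) = 0.106
ΔG = RT ln(Qₚ/Kₚ) = (8.314 J mol⁻¹ K⁻¹)(1100 K) × ln(0.106/0.836)
   = (9.145 kJ/mol)(-2.065) = -18.9 kJ/mol
ΔG < 0, so the forward reaction is spontaneous (proceeds forward).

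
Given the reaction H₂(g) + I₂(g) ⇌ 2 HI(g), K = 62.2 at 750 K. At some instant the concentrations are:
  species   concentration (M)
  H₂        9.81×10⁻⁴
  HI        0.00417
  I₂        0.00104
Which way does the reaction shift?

to the right

Q = [HI]² / ([H₂]·[I₂]) = (0.00417)² / ((9.81×10⁻⁴)·(0.00104)) = 17.0
Q = 17.0 < K = 62.2, so the forward reaction proceeds.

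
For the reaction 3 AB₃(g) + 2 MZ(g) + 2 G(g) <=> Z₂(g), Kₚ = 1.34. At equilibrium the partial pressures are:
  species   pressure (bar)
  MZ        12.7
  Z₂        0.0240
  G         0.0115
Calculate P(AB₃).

At equilibrium, Kₚ = P(Z₂) / (P(AB₃)³·P(MZ)²·P(G)²) = 1.34.
(0.0240) / ((P(AB₃))³·(12.7)²·(0.0115)²) = 1.34
P(AB₃)³ = 0.840 ⇒ P(AB₃) = 0.943 bar

P(AB₃) = 0.943 bar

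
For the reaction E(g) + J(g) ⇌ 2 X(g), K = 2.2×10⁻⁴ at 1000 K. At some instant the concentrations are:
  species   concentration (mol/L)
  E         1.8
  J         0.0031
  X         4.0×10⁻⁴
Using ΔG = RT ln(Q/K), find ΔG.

Q = [X]² / ([E]·[J]) = (4.0×10⁻⁴)² / ((1.8)·(0.0031)) = 2.87×10⁻⁵
ΔG = RT ln(Q/K) = (8.314 J mol⁻¹ K⁻¹)(1000 K) × ln(2.87×10⁻⁵/2.2×10⁻⁴)
   = (8.314 kJ/mol)(-2.037) = -16.9 kJ/mol
ΔG < 0, so the forward reaction is spontaneous (proceeds forward).

ΔG = -16.9 kJ/mol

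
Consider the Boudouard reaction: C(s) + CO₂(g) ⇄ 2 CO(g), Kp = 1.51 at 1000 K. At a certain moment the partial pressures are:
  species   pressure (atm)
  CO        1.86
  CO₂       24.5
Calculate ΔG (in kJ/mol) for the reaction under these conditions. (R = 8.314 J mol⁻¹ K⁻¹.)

(C is a pure solid — omitted from Qp.)
Qp = P(CO)² / P(CO₂) = (1.86)² / (24.5) = 0.141
ΔG = RT ln(Qp/Kp) = (8.314 J mol⁻¹ K⁻¹)(1000 K) × ln(0.141/1.51)
   = (8.314 kJ/mol)(-2.371) = -19.7 kJ/mol
ΔG < 0, so the forward reaction is spontaneous (proceeds forward).

ΔG = -19.7 kJ/mol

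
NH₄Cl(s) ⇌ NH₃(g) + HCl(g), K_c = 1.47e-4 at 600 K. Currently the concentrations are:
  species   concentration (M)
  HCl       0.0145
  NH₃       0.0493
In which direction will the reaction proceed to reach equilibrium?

to the left

(NH₄Cl is a pure solid — omitted from Q_c.)
Q_c = [NH₃]·[HCl] = (0.0493)·(0.0145) = 7.15e-4
Q_c = 7.15e-4 > K_c = 1.47e-4, so the reverse reaction proceeds.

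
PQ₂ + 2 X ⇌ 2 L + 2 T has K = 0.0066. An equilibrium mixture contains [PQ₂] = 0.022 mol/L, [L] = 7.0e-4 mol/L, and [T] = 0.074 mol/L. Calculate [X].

At equilibrium, K = [L]²·[T]² / ([PQ₂]·[X]²) = 0.0066.
(7.0e-4)²·(0.074)² / ((0.022)·([X])²) = 0.0066
[X]² = 1.85e-5 ⇒ [X] = 0.0043 mol/L

[X] = 0.0043 mol/L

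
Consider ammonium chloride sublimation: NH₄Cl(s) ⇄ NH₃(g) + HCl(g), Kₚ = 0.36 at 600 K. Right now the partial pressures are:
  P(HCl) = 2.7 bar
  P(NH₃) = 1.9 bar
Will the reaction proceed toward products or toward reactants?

in the reverse direction

(NH₄Cl is a pure solid — omitted from Qₚ.)
Qₚ = P(NH₃)·P(HCl) = (1.9)·(2.7) = 5.1
Qₚ = 5.1 > Kₚ = 0.36, so the reverse reaction proceeds.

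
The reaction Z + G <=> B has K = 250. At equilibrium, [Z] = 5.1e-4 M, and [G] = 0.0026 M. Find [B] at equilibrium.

At equilibrium, K = [B] / ([Z]·[G]) = 250.
([B]) / ((5.1e-4)·(0.0026)) = 250
[B] = 3.32e-4 = 3.3e-4 M

[B] = 3.3e-4 M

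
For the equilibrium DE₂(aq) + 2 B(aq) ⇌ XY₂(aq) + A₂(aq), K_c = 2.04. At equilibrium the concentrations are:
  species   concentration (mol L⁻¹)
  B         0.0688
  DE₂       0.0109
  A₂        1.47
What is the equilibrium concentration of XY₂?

[XY₂] = 7.16e-5 mol L⁻¹

At equilibrium, K_c = [XY₂]·[A₂] / ([DE₂]·[B]²) = 2.04.
([XY₂])·(1.47) / ((0.0109)·(0.0688)²) = 2.04
[XY₂] = 7.16e-5 mol L⁻¹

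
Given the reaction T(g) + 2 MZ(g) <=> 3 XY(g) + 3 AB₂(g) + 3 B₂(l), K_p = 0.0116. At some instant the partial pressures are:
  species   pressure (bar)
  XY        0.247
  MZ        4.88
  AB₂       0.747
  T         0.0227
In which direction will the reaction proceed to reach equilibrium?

(B₂ is a pure liquid — omitted from Q_p.)
Q_p = P(XY)³·P(AB₂)³ / (P(T)·P(MZ)²) = (0.247)³·(0.747)³ / ((0.0227)·(4.88)²) = 0.0116
Q_p = 0.0116 = K_p, so the system is already at equilibrium.

at equilibrium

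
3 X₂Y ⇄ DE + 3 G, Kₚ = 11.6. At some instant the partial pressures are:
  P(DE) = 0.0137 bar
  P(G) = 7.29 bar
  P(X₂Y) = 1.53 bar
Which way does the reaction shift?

Qₚ = P(DE)·P(G)³ / P(X₂Y)³ = (0.0137)·(7.29)³ / (1.53)³ = 1.48
Qₚ = 1.48 < Kₚ = 11.6, so the forward reaction proceeds.

forward (toward products)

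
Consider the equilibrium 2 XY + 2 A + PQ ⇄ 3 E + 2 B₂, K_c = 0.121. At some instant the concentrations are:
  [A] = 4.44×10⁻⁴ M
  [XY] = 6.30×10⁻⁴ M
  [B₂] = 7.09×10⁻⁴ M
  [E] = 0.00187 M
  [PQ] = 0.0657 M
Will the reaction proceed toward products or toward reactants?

to the left

Q_c = [E]³·[B₂]² / ([XY]²·[A]²·[PQ]) = (0.00187)³·(7.09×10⁻⁴)² / ((6.30×10⁻⁴)²·(4.44×10⁻⁴)²·(0.0657)) = 0.639
Q_c = 0.639 > K_c = 0.121, so the reverse reaction proceeds.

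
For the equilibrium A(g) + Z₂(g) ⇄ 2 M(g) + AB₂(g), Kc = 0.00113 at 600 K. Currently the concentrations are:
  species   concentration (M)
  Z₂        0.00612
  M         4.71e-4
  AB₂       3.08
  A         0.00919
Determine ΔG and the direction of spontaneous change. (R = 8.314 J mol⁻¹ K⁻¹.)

Qc = [M]²·[AB₂] / ([A]·[Z₂]) = (4.71e-4)²·(3.08) / ((0.00919)·(0.00612)) = 0.0121
ΔG = RT ln(Qc/Kc) = (8.314 J mol⁻¹ K⁻¹)(600 K) × ln(0.0121/0.00113)
   = (4.988 kJ/mol)(2.371) = 11.8 kJ/mol
ΔG > 0, so the forward reaction is non-spontaneous (proceeds in reverse).

ΔG = 11.8 kJ/mol; the forward reaction is non-spontaneous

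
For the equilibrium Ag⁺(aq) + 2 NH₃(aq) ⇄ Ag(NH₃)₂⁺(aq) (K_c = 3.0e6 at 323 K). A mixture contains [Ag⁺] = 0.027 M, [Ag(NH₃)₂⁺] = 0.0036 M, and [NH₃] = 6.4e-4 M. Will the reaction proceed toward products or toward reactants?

in the forward direction

Q_c = [Ag(NH₃)₂⁺] / ([Ag⁺]·[NH₃]²) = (0.0036) / ((0.027)·(6.4e-4)²) = 3.3e5
Q_c = 3.3e5 < K_c = 3.0e6, so the forward reaction proceeds.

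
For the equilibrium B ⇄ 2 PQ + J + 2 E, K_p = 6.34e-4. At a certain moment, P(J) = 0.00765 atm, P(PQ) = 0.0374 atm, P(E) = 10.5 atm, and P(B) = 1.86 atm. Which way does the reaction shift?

neither direction; the system is at equilibrium

Q_p = P(PQ)²·P(J)·P(E)² / P(B) = (0.0374)²·(0.00765)·(10.5)² / (1.86) = 6.34e-4
Q_p = 6.34e-4 = K_p, so the system is already at equilibrium.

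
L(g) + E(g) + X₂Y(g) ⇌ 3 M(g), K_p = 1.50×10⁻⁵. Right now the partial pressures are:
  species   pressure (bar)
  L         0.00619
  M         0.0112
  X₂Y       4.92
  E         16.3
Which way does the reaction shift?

to the right

Q_p = P(M)³ / (P(L)·P(E)·P(X₂Y)) = (0.0112)³ / ((0.00619)·(16.3)·(4.92)) = 2.83×10⁻⁶
Q_p = 2.83×10⁻⁶ < K_p = 1.50×10⁻⁵, so the forward reaction proceeds.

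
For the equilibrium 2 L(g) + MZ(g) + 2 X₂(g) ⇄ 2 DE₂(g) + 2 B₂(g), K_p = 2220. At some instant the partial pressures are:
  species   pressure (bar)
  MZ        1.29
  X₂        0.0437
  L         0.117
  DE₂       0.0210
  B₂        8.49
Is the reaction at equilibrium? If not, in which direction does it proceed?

forward (toward products)

Q_p = P(DE₂)²·P(B₂)² / (P(L)²·P(MZ)·P(X₂)²) = (0.0210)²·(8.49)² / ((0.117)²·(1.29)·(0.0437)²) = 943
Q_p = 943 < K_p = 2220, so the forward reaction proceeds.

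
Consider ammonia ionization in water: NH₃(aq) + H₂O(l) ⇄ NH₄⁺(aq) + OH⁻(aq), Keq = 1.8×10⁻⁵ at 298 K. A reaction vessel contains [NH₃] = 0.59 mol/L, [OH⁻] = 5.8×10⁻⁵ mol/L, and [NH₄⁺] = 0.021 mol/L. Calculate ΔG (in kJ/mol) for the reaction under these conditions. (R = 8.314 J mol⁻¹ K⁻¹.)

ΔG = -5.37 kJ/mol

(H₂O is a pure liquid — omitted from Q.)
Q = [NH₄⁺]·[OH⁻] / [NH₃] = (0.021)·(5.8×10⁻⁵) / (0.59) = 2.06×10⁻⁶
ΔG = RT ln(Q/Keq) = (8.314 J mol⁻¹ K⁻¹)(298 K) × ln(2.06×10⁻⁶/1.8×10⁻⁵)
   = (2.478 kJ/mol)(-2.168) = -5.37 kJ/mol
ΔG < 0, so the forward reaction is spontaneous (proceeds forward).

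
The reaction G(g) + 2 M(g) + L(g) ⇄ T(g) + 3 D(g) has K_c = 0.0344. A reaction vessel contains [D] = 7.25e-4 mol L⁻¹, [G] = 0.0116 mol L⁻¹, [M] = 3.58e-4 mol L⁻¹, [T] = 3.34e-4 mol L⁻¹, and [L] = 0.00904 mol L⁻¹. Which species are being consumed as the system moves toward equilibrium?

G, M, L (reactants)

Q_c = [T]·[D]³ / ([G]·[M]²·[L]) = (3.34e-4)·(7.25e-4)³ / ((0.0116)·(3.58e-4)²·(0.00904)) = 0.00947
Q_c = 0.00947 < K_c = 0.0344: net forward reaction.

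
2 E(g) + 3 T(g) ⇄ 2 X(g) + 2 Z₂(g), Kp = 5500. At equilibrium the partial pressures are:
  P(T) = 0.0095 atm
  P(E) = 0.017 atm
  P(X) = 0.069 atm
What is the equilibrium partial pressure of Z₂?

At equilibrium, Kp = P(X)²·P(Z₂)² / (P(E)²·P(T)³) = 5500.
(0.069)²·(P(Z₂))² / ((0.017)²·(0.0095)³) = 5500
P(Z₂)² = 2.86×10⁻⁴ ⇒ P(Z₂) = 0.017 atm

P(Z₂) = 0.017 atm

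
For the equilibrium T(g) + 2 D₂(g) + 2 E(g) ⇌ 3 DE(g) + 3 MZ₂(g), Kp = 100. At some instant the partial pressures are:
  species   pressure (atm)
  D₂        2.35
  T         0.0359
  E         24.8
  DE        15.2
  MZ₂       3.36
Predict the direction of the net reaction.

toward reactants

Qp = P(DE)³·P(MZ₂)³ / (P(T)·P(D₂)²·P(E)²) = (15.2)³·(3.36)³ / ((0.0359)·(2.35)²·(24.8)²) = 1090
Qp = 1090 > Kp = 100, so the reverse reaction proceeds.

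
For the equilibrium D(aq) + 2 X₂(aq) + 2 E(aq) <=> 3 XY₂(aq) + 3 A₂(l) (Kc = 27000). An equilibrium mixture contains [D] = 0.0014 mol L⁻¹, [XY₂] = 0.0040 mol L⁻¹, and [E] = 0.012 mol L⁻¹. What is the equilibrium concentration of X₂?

[X₂] = 0.0034 mol L⁻¹

(A₂ is a pure liquid — omitted from Kc.)
At equilibrium, Kc = [XY₂]³ / ([D]·[X₂]²·[E]²) = 27000.
(0.0040)³ / ((0.0014)·([X₂])²·(0.012)²) = 27000
[X₂]² = 1.18×10⁻⁵ ⇒ [X₂] = 0.0034 mol L⁻¹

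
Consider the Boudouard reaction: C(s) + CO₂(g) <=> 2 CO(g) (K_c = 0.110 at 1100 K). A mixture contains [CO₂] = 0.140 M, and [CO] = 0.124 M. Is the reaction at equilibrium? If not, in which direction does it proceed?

(C is a pure solid — omitted from Q_c.)
Q_c = [CO]² / [CO₂] = (0.124)² / (0.140) = 0.110
Q_c = 0.110 = K_c, so the system is already at equilibrium.

at equilibrium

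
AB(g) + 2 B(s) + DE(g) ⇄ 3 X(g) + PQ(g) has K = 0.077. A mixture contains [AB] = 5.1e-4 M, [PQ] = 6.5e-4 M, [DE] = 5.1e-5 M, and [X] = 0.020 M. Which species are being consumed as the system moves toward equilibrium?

X, PQ (products)

(B is a pure solid — omitted from Q.)
Q = [X]³·[PQ] / ([AB]·[DE]) = (0.020)³·(6.5e-4) / ((5.1e-4)·(5.1e-5)) = 0.20
Q = 0.20 > K = 0.077: net reverse reaction.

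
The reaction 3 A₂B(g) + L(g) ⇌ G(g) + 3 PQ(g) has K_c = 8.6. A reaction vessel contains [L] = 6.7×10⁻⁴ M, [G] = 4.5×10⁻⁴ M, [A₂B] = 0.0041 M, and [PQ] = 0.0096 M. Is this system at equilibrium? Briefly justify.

Q_c = [G]·[PQ]³ / ([A₂B]³·[L]) = (4.5×10⁻⁴)·(0.0096)³ / ((0.0041)³·(6.7×10⁻⁴)) = 8.6
Q_c = 8.6 = K_c; the system is at equilibrium.

yes, at equilibrium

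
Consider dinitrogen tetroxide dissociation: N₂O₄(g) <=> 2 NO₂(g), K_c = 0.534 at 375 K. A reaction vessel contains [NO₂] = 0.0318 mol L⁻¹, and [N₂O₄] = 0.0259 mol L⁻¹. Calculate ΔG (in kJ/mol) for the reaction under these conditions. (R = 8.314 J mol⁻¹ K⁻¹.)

ΔG = -8.16 kJ/mol

Q_c = [NO₂]² / [N₂O₄] = (0.0318)² / (0.0259) = 0.0390
ΔG = RT ln(Q_c/K_c) = (8.314 J mol⁻¹ K⁻¹)(375 K) × ln(0.0390/0.534)
   = (3.118 kJ/mol)(-2.617) = -8.16 kJ/mol
ΔG < 0, so the forward reaction is spontaneous (proceeds forward).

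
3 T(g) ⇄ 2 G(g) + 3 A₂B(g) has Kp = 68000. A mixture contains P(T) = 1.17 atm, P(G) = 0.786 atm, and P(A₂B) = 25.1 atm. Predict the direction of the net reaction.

Qp = P(G)²·P(A₂B)³ / P(T)³ = (0.786)²·(25.1)³ / (1.17)³ = 6100
Qp = 6100 < Kp = 68000, so the forward reaction proceeds.

to the right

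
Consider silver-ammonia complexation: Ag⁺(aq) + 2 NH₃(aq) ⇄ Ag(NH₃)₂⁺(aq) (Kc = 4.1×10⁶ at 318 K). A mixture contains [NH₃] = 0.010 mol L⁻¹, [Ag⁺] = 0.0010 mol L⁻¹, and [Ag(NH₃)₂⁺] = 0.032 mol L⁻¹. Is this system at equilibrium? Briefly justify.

Qc = [Ag(NH₃)₂⁺] / ([Ag⁺]·[NH₃]²) = (0.032) / ((0.0010)·(0.010)²) = 3.2×10⁵
Qc = 3.2×10⁵ < Kc = 4.1×10⁶: net forward reaction.

no; Q < K, reaction proceeds forward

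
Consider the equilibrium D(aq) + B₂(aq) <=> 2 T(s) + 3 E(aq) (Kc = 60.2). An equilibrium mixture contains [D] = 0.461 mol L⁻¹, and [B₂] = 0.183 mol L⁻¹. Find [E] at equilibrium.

[E] = 1.72 mol L⁻¹

(T is a pure solid — omitted from Kc.)
At equilibrium, Kc = [E]³ / ([D]·[B₂]) = 60.2.
([E])³ / ((0.461)·(0.183)) = 60.2
[E]³ = 5.08 ⇒ [E] = 1.72 mol L⁻¹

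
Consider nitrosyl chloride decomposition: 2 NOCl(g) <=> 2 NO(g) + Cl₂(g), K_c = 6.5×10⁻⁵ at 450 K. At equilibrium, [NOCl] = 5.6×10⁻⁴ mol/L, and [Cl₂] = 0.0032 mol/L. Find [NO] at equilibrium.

[NO] = 8.0×10⁻⁵ mol/L

At equilibrium, K_c = [NO]²·[Cl₂] / [NOCl]² = 6.5×10⁻⁵.
([NO])²·(0.0032) / (5.6×10⁻⁴)² = 6.5×10⁻⁵
[NO]² = 6.37×10⁻⁹ ⇒ [NO] = 8.0×10⁻⁵ mol/L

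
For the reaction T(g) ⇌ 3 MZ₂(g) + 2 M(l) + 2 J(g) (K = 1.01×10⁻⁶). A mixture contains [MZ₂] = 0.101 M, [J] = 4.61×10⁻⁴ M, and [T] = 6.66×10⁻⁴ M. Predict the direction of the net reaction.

to the right

(M is a pure liquid — omitted from Q.)
Q = [MZ₂]³·[J]² / [T] = (0.101)³·(4.61×10⁻⁴)² / (6.66×10⁻⁴) = 3.29×10⁻⁷
Q = 3.29×10⁻⁷ < K = 1.01×10⁻⁶, so the forward reaction proceeds.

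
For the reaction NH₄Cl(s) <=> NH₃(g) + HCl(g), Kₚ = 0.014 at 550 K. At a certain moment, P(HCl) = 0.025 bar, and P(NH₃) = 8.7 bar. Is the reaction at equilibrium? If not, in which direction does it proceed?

(NH₄Cl is a pure solid — omitted from Qₚ.)
Qₚ = P(NH₃)·P(HCl) = (8.7)·(0.025) = 0.22
Qₚ = 0.22 > Kₚ = 0.014, so the reverse reaction proceeds.

to the left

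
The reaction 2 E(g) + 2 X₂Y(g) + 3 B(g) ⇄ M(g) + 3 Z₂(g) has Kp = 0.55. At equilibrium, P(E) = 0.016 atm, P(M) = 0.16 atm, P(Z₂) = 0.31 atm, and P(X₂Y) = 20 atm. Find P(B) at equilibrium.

P(B) = 0.44 atm

At equilibrium, Kp = P(M)·P(Z₂)³ / (P(E)²·P(X₂Y)²·P(B)³) = 0.55.
(0.16)·(0.31)³ / ((0.016)²·(20)²·(P(B))³) = 0.55
P(B)³ = 0.0846 ⇒ P(B) = 0.44 atm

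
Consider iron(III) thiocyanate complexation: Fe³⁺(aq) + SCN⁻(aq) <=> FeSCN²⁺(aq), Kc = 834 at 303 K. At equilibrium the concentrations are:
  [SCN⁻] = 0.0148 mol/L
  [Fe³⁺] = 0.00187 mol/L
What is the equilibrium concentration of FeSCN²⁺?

At equilibrium, Kc = [FeSCN²⁺] / ([Fe³⁺]·[SCN⁻]) = 834.
([FeSCN²⁺]) / ((0.00187)·(0.0148)) = 834
[FeSCN²⁺] = 0.0231 mol/L

[FeSCN²⁺] = 0.0231 mol/L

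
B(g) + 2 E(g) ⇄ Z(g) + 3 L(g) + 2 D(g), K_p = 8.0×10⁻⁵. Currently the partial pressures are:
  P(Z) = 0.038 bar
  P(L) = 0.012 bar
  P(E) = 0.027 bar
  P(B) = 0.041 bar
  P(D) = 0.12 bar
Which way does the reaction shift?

in the forward direction

Q_p = P(Z)·P(L)³·P(D)² / (P(B)·P(E)²) = (0.038)·(0.012)³·(0.12)² / ((0.041)·(0.027)²) = 3.2×10⁻⁵
Q_p = 3.2×10⁻⁵ < K_p = 8.0×10⁻⁵, so the forward reaction proceeds.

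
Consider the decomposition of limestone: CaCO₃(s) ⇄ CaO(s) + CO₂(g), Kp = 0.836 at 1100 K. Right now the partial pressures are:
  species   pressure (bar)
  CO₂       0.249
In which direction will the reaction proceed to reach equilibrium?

in the forward direction

(CaCO₃, CaO are pure solids — omitted from Qp.)
Qp = P(CO₂) = 0.249
Qp = 0.249 < Kp = 0.836, so the forward reaction proceeds.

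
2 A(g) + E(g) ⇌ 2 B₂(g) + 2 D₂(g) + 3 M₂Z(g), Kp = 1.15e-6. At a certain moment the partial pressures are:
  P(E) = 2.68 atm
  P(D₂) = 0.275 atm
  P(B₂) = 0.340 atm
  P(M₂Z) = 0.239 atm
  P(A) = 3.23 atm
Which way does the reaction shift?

reverse (toward reactants)

Qp = P(B₂)²·P(D₂)²·P(M₂Z)³ / (P(A)²·P(E)) = (0.340)²·(0.275)²·(0.239)³ / ((3.23)²·(2.68)) = 4.27e-6
Qp = 4.27e-6 > Kp = 1.15e-6, so the reverse reaction proceeds.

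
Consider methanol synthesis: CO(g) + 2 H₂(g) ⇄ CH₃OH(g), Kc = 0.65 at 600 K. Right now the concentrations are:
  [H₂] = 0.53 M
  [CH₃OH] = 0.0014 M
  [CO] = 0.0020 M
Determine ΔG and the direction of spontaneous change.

Qc = [CH₃OH] / ([CO]·[H₂]²) = (0.0014) / ((0.0020)·(0.53)²) = 2.49
ΔG = RT ln(Qc/Kc) = (8.314 J mol⁻¹ K⁻¹)(600 K) × ln(2.49/0.65)
   = (4.988 kJ/mol)(1.343) = 6.70 kJ/mol
ΔG > 0, so the forward reaction is non-spontaneous (proceeds in reverse).

ΔG = 6.70 kJ/mol; the forward reaction is non-spontaneous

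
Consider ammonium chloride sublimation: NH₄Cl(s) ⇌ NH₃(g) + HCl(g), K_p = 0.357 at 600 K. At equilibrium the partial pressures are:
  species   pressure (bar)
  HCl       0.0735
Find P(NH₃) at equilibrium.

(NH₄Cl is a pure solid — omitted from K_p.)
At equilibrium, K_p = P(NH₃)·P(HCl) = 0.357.
(P(NH₃))·(0.0735) = 0.357
P(NH₃) = 4.86 bar

P(NH₃) = 4.86 bar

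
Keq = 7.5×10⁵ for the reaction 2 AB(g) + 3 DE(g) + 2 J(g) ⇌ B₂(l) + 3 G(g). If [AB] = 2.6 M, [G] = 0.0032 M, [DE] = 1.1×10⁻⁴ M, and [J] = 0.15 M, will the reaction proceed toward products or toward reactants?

toward products

(B₂ is a pure liquid — omitted from Q.)
Q = [G]³ / ([AB]²·[DE]³·[J]²) = (0.0032)³ / ((2.6)²·(1.1×10⁻⁴)³·(0.15)²) = 1.6×10⁵
Q = 1.6×10⁵ < Keq = 7.5×10⁵, so the forward reaction proceeds.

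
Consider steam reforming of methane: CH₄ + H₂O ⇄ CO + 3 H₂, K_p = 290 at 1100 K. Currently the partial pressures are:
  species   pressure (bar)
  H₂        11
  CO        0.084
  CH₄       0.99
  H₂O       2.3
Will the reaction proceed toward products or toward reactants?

forward (toward products)

Q_p = P(CO)·P(H₂)³ / (P(CH₄)·P(H₂O)) = (0.084)·(11)³ / ((0.99)·(2.3)) = 49
Q_p = 49 < K_p = 290, so the forward reaction proceeds.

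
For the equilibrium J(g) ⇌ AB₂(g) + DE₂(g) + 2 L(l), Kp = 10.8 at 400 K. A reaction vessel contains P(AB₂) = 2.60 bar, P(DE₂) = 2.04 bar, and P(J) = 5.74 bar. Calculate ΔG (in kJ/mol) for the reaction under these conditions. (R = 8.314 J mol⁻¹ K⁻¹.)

ΔG = -8.18 kJ/mol

(L is a pure liquid — omitted from Qp.)
Qp = P(AB₂)·P(DE₂) / P(J) = (2.60)·(2.04) / (5.74) = 0.924
ΔG = RT ln(Qp/Kp) = (8.314 J mol⁻¹ K⁻¹)(400 K) × ln(0.924/10.8)
   = (3.326 kJ/mol)(-2.459) = -8.18 kJ/mol
ΔG < 0, so the forward reaction is spontaneous (proceeds forward).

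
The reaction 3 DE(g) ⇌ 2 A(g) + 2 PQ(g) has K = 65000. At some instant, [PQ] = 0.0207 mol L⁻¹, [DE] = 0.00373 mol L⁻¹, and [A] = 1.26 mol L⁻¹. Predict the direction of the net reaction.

Q = [A]²·[PQ]² / [DE]³ = (1.26)²·(0.0207)² / (0.00373)³ = 13100
Q = 13100 < K = 65000, so the forward reaction proceeds.

toward products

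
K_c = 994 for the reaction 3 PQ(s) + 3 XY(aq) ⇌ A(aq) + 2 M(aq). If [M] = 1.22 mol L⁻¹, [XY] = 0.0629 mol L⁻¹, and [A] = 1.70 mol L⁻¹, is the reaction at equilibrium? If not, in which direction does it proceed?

(PQ is a pure solid — omitted from Q_c.)
Q_c = [A]·[M]² / [XY]³ = (1.70)·(1.22)² / (0.0629)³ = 10200
Q_c = 10200 > K_c = 994, so the reverse reaction proceeds.

to the left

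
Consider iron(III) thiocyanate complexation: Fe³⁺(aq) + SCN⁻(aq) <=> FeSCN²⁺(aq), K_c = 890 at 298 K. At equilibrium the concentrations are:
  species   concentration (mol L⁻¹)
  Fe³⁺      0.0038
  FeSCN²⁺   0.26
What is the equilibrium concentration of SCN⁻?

At equilibrium, K_c = [FeSCN²⁺] / ([Fe³⁺]·[SCN⁻]) = 890.
(0.26) / ((0.0038)·([SCN⁻])) = 890
[SCN⁻] = 0.0769 = 0.077 mol L⁻¹

[SCN⁻] = 0.077 mol L⁻¹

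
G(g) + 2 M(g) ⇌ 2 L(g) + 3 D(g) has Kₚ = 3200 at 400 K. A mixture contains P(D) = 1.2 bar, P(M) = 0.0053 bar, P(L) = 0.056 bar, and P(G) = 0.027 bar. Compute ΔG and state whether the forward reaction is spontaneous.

Qₚ = P(L)²·P(D)³ / (P(G)·P(M)²) = (0.056)²·(1.2)³ / ((0.027)·(0.0053)²) = 7150
ΔG = RT ln(Qₚ/Kₚ) = (8.314 J mol⁻¹ K⁻¹)(400 K) × ln(7150/3200)
   = (3.326 kJ/mol)(0.8040) = 2.67 kJ/mol
ΔG > 0, so the forward reaction is non-spontaneous (proceeds in reverse).

ΔG = 2.67 kJ/mol; the forward reaction is non-spontaneous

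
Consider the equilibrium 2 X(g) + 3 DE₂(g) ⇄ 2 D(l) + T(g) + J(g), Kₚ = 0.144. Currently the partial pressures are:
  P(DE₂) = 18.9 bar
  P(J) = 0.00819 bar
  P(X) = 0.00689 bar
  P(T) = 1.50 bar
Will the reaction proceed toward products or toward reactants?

to the right

(D is a pure liquid — omitted from Qₚ.)
Qₚ = P(T)·P(J) / (P(X)²·P(DE₂)³) = (1.50)·(0.00819) / ((0.00689)²·(18.9)³) = 0.0383
Qₚ = 0.0383 < Kₚ = 0.144, so the forward reaction proceeds.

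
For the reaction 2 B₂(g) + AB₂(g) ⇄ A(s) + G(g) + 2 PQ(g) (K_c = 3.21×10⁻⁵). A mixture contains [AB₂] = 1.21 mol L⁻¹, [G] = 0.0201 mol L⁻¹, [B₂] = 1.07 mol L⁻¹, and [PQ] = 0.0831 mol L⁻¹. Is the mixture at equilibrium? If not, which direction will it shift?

(A is a pure solid — omitted from Q_c.)
Q_c = [G]·[PQ]² / ([B₂]²·[AB₂]) = (0.0201)·(0.0831)² / ((1.07)²·(1.21)) = 1.00×10⁻⁴
Q_c = 1.00×10⁻⁴ > K_c = 3.21×10⁻⁵: net reverse reaction.

no; Q > K, reaction proceeds in reverse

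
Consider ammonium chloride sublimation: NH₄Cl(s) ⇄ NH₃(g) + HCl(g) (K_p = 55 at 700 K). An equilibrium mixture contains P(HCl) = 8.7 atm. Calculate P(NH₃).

P(NH₃) = 6.3 atm

(NH₄Cl is a pure solid — omitted from K_p.)
At equilibrium, K_p = P(NH₃)·P(HCl) = 55.
(P(NH₃))·(8.7) = 55
P(NH₃) = 6.32 = 6.3 atm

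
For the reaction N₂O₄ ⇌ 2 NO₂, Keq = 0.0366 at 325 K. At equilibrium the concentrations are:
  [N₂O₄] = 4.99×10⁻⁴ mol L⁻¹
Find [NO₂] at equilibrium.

[NO₂] = 0.00427 mol L⁻¹

At equilibrium, Keq = [NO₂]² / [N₂O₄] = 0.0366.
([NO₂])² / (4.99×10⁻⁴) = 0.0366
[NO₂]² = 1.83×10⁻⁵ ⇒ [NO₂] = 0.00427 mol L⁻¹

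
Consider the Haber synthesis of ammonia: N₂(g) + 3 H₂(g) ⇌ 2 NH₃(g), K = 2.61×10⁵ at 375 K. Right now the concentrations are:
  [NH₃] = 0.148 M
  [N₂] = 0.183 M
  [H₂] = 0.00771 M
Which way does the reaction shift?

no net change (already at equilibrium)

Q = [NH₃]² / ([N₂]·[H₂]³) = (0.148)² / ((0.183)·(0.00771)³) = 2.61×10⁵
Q = 2.61×10⁵ = K, so the system is already at equilibrium.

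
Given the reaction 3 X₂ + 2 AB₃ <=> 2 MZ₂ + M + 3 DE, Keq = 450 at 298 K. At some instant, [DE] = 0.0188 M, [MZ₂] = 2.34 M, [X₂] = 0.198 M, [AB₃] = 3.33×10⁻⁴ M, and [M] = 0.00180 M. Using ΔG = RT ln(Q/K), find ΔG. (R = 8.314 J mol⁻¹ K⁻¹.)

ΔG = -4.40 kJ/mol

Q = [MZ₂]²·[M]·[DE]³ / ([X₂]³·[AB₃]²) = (2.34)²·(0.00180)·(0.0188)³ / ((0.198)³·(3.33×10⁻⁴)²) = 76.1
ΔG = RT ln(Q/Keq) = (8.314 J mol⁻¹ K⁻¹)(298 K) × ln(76.1/450)
   = (2.478 kJ/mol)(-1.777) = -4.40 kJ/mol
ΔG < 0, so the forward reaction is spontaneous (proceeds forward).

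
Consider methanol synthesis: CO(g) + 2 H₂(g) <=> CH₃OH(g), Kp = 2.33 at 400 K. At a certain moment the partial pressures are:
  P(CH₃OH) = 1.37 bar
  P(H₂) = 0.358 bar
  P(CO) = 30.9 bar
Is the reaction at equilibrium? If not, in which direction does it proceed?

Qp = P(CH₃OH) / (P(CO)·P(H₂)²) = (1.37) / ((30.9)·(0.358)²) = 0.346
Qp = 0.346 < Kp = 2.33, so the forward reaction proceeds.

to the right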